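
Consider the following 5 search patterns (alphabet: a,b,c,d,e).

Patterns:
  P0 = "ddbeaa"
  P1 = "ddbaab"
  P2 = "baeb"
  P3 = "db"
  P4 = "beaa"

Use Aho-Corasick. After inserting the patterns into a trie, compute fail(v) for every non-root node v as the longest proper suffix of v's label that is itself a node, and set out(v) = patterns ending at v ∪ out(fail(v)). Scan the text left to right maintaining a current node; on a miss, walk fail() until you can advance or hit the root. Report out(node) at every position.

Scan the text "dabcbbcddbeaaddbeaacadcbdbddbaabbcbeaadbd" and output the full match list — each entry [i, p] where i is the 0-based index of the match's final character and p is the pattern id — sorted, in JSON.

Construct AC machine:
Trie nodes:
  0='ε' goto b→10 d→1
  1='d' goto b→14 d→2
  2='dd' goto b→3
  3='ddb' goto a→7 e→4
  4='ddbe' goto a→5
  5='ddbea' goto a→6
  6='ddbeaa' goto ·  ←P0
  7='ddba' goto a→8
  8='ddbaa' goto b→9
  9='ddbaab' goto ·  ←P1
  10='b' goto a→11 e→15
  11='ba' goto e→12
  12='bae' goto b→13
  13='baeb' goto ·  ←P2
  14='db' goto ·  ←P3
  15='be' goto a→16
  16='bea' goto a→17
  17='beaa' goto ·  ←P4

Failure links (BFS by depth):
  fail(1) 'd': from fail(0)=0 chase 'd': 0 ⇒ 0;  out=∅∪out(0)=∅
  fail(10) 'b': from fail(0)=0 chase 'b': 0 ⇒ 0;  out=∅∪out(0)=∅
  fail(2) 'dd': from fail(1)=0 chase 'd': 0 ⇒ 1;  out=∅∪out(1)=∅
  fail(11) 'ba': from fail(10)=0 chase 'a': 0 ⇒ 0;  out=∅∪out(0)=∅
  fail(14) 'db': from fail(1)=0 chase 'b': 0 ⇒ 10;  out={3}∪out(10)={3}
  fail(15) 'be': from fail(10)=0 chase 'e': 0 ⇒ 0;  out=∅∪out(0)=∅
  fail(3) 'ddb': from fail(2)=1 chase 'b': 1 ⇒ 14;  out=∅∪out(14)={3}
  fail(12) 'bae': from fail(11)=0 chase 'e': 0 ⇒ 0;  out=∅∪out(0)=∅
  fail(16) 'bea': from fail(15)=0 chase 'a': 0 ⇒ 0;  out=∅∪out(0)=∅
  fail(4) 'ddbe': from fail(3)=14 chase 'e': 14→10 ⇒ 15;  out=∅∪out(15)=∅
  fail(7) 'ddba': from fail(3)=14 chase 'a': 14→10 ⇒ 11;  out=∅∪out(11)=∅
  fail(13) 'baeb': from fail(12)=0 chase 'b': 0 ⇒ 10;  out={2}∪out(10)={2}
  fail(17) 'beaa': from fail(16)=0 chase 'a': 0 ⇒ 0;  out={4}∪out(0)={4}
  fail(5) 'ddbea': from fail(4)=15 chase 'a': 15 ⇒ 16;  out=∅∪out(16)=∅
  fail(8) 'ddbaa': from fail(7)=11 chase 'a': 11→0 ⇒ 0;  out=∅∪out(0)=∅
  fail(6) 'ddbeaa': from fail(5)=16 chase 'a': 16 ⇒ 17;  out={0}∪out(17)={0,4}
  fail(9) 'ddbaab': from fail(8)=0 chase 'b': 0 ⇒ 10;  out={1}∪out(10)={1}

Run:
i=0 'd': node 0→1
i=1 'a': node 1→0 (via fail)
i=2 'b': node 0→10
i=3 'c': node 10→0 (via fail)
i=4 'b': node 0→10
i=5 'b': node 10→10 (via fail)
i=6 'c': node 10→0 (via fail)
i=7 'd': node 0→1
i=8 'd': node 1→2
i=9 'b': node 2→3  ** P3@[8:9]
i=10 'e': node 3→4
i=11 'a': node 4→5
i=12 'a': node 5→6  ** P0@[7:12],P4@[9:12]
i=13 'd': node 6→1 (via fail)
i=14 'd': node 1→2
i=15 'b': node 2→3  ** P3@[14:15]
i=16 'e': node 3→4
i=17 'a': node 4→5
i=18 'a': node 5→6  ** P0@[13:18],P4@[15:18]
i=19 'c': node 6→0 (via fail)
i=20 'a': node 0→0
i=21 'd': node 0→1
i=22 'c': node 1→0 (via fail)
i=23 'b': node 0→10
i=24 'd': node 10→1 (via fail)
i=25 'b': node 1→14  ** P3@[24:25]
i=26 'd': node 14→1 (via fail)
i=27 'd': node 1→2
i=28 'b': node 2→3  ** P3@[27:28]
i=29 'a': node 3→7
i=30 'a': node 7→8
i=31 'b': node 8→9  ** P1@[26:31]
i=32 'b': node 9→10 (via fail)
i=33 'c': node 10→0 (via fail)
i=34 'b': node 0→10
i=35 'e': node 10→15
i=36 'a': node 15→16
i=37 'a': node 16→17  ** P4@[34:37]
i=38 'd': node 17→1 (via fail)
i=39 'b': node 1→14  ** P3@[38:39]
i=40 'd': node 14→1 (via fail)

All matches (sorted): [[9,3],[12,0],[12,4],[15,3],[18,0],[18,4],[25,3],[28,3],[31,1],[37,4],[39,3]]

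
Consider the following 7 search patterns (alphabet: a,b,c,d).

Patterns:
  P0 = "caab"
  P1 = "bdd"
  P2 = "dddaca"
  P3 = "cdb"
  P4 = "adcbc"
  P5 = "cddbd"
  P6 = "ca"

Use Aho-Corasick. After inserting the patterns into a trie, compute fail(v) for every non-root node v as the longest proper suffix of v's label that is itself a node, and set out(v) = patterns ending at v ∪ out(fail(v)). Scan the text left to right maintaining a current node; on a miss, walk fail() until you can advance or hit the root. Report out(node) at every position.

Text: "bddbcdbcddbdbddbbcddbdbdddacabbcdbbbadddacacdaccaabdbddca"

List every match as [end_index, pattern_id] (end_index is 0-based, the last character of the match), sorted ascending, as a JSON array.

Build:
Trie nodes:
  0='ε' goto a→16 b→5 c→1 d→8
  1='c' goto a→2 d→14
  2='ca' goto a→3  [P6 ends]
  3='caa' goto b→4
  4='caab' goto ·  [P0 ends]
  5='b' goto d→6
  6='bd' goto d→7
  7='bdd' goto ·  [P1 ends]
  8='d' goto d→9
  9='dd' goto d→10
  10='ddd' goto a→11
  11='ddda' goto c→12
  12='dddac' goto a→13
  13='dddaca' goto ·  [P2 ends]
  14='cd' goto b→15 d→21
  15='cdb' goto ·  [P3 ends]
  16='a' goto d→17
  17='ad' goto c→18
  18='adc' goto b→19
  19='adcb' goto c→20
  20='adcbc' goto ·  [P4 ends]
  21='cdd' goto b→22
  22='cddb' goto d→23
  23='cddbd' goto ·  [P5 ends]

Failure links (BFS by depth):
  fail(1) 'c': from fail(0)=0 chase 'c': 0 ⇒ 0;  out=∅∪out(0)=∅
  fail(5) 'b': from fail(0)=0 chase 'b': 0 ⇒ 0;  out=∅∪out(0)=∅
  fail(8) 'd': from fail(0)=0 chase 'd': 0 ⇒ 0;  out=∅∪out(0)=∅
  fail(16) 'a': from fail(0)=0 chase 'a': 0 ⇒ 0;  out=∅∪out(0)=∅
  fail(2) 'ca': from fail(1)=0 chase 'a': 0 ⇒ 16;  out={6}∪out(16)={6}
  fail(6) 'bd': from fail(5)=0 chase 'd': 0 ⇒ 8;  out=∅∪out(8)=∅
  fail(9) 'dd': from fail(8)=0 chase 'd': 0 ⇒ 8;  out=∅∪out(8)=∅
  fail(14) 'cd': from fail(1)=0 chase 'd': 0 ⇒ 8;  out=∅∪out(8)=∅
  fail(17) 'ad': from fail(16)=0 chase 'd': 0 ⇒ 8;  out=∅∪out(8)=∅
  fail(3) 'caa': from fail(2)=16 chase 'a': 16→0 ⇒ 16;  out=∅∪out(16)=∅
  fail(7) 'bdd': from fail(6)=8 chase 'd': 8 ⇒ 9;  out={1}∪out(9)={1}
  fail(10) 'ddd': from fail(9)=8 chase 'd': 8 ⇒ 9;  out=∅∪out(9)=∅
  fail(15) 'cdb': from fail(14)=8 chase 'b': 8→0 ⇒ 5;  out={3}∪out(5)={3}
  fail(18) 'adc': from fail(17)=8 chase 'c': 8→0 ⇒ 1;  out=∅∪out(1)=∅
  fail(21) 'cdd': from fail(14)=8 chase 'd': 8 ⇒ 9;  out=∅∪out(9)=∅
  fail(4) 'caab': from fail(3)=16 chase 'b': 16→0 ⇒ 5;  out={0}∪out(5)={0}
  fail(11) 'ddda': from fail(10)=9 chase 'a': 9→8→0 ⇒ 16;  out=∅∪out(16)=∅
  fail(19) 'adcb': from fail(18)=1 chase 'b': 1→0 ⇒ 5;  out=∅∪out(5)=∅
  fail(22) 'cddb': from fail(21)=9 chase 'b': 9→8→0 ⇒ 5;  out=∅∪out(5)=∅
  fail(12) 'dddac': from fail(11)=16 chase 'c': 16→0 ⇒ 1;  out=∅∪out(1)=∅
  fail(20) 'adcbc': from fail(19)=5 chase 'c': 5→0 ⇒ 1;  out={4}∪out(1)={4}
  fail(23) 'cddbd': from fail(22)=5 chase 'd': 5 ⇒ 6;  out={5}∪out(6)={5}
  fail(13) 'dddaca': from fail(12)=1 chase 'a': 1 ⇒ 2;  out={2}∪out(2)={2,6}

Run:
i=0 'b': node 0→5
i=1 'd': node 5→6
i=2 'd': node 6→7  ** P1@[0:2]
i=3 'b': node 7→5 (fail-walked)
i=4 'c': node 5→1 (fail-walked)
i=5 'd': node 1→14
i=6 'b': node 14→15  ** P3@[4:6]
i=7 'c': node 15→1 (fail-walked)
i=8 'd': node 1→14
i=9 'd': node 14→21
i=10 'b': node 21→22
i=11 'd': node 22→23  ** P5@[7:11]
i=12 'b': node 23→5 (fail-walked)
i=13 'd': node 5→6
i=14 'd': node 6→7  ** P1@[12:14]
i=15 'b': node 7→5 (fail-walked)
i=16 'b': node 5→5 (fail-walked)
i=17 'c': node 5→1 (fail-walked)
i=18 'd': node 1→14
i=19 'd': node 14→21
i=20 'b': node 21→22
i=21 'd': node 22→23  ** P5@[17:21]
i=22 'b': node 23→5 (fail-walked)
i=23 'd': node 5→6
i=24 'd': node 6→7  ** P1@[22:24]
i=25 'd': node 7→10 (fail-walked)
i=26 'a': node 10→11
i=27 'c': node 11→12
i=28 'a': node 12→13  ** P2@[23:28],P6@[27:28]
i=29 'b': node 13→5 (fail-walked)
i=30 'b': node 5→5 (fail-walked)
i=31 'c': node 5→1 (fail-walked)
i=32 'd': node 1→14
i=33 'b': node 14→15  ** P3@[31:33]
i=34 'b': node 15→5 (fail-walked)
i=35 'b': node 5→5 (fail-walked)
i=36 'a': node 5→16 (fail-walked)
i=37 'd': node 16→17
i=38 'd': node 17→9 (fail-walked)
i=39 'd': node 9→10
i=40 'a': node 10→11
i=41 'c': node 11→12
i=42 'a': node 12→13  ** P2@[37:42],P6@[41:42]
i=43 'c': node 13→1 (fail-walked)
i=44 'd': node 1→14
i=45 'a': node 14→16 (fail-walked)
i=46 'c': node 16→1 (fail-walked)
i=47 'c': node 1→1 (fail-walked)
i=48 'a': node 1→2  ** P6@[47:48]
i=49 'a': node 2→3
i=50 'b': node 3→4  ** P0@[47:50]
i=51 'd': node 4→6 (fail-walked)
i=52 'b': node 6→5 (fail-walked)
i=53 'd': node 5→6
i=54 'd': node 6→7  ** P1@[52:54]
i=55 'c': node 7→1 (fail-walked)
i=56 'a': node 1→2  ** P6@[55:56]

Result: [[2,1],[6,3],[11,5],[14,1],[21,5],[24,1],[28,2],[28,6],[33,3],[42,2],[42,6],[48,6],[50,0],[54,1],[56,6]]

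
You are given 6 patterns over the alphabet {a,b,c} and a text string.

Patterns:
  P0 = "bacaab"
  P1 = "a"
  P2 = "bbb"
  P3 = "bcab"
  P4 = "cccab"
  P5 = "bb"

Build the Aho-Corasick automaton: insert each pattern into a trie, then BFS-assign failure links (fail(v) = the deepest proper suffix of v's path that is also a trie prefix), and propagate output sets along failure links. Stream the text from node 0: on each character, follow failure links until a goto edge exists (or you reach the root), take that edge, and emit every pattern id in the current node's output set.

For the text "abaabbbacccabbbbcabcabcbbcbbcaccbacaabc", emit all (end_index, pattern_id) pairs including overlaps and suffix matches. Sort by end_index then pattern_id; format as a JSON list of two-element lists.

Construct AC machine:
Trie nodes:
  n0 'ε': a→7 b→1 c→13
  n1 'b': a→2 b→8 c→10
  n2 'ba': c→3
  n3 'bac': a→4
  n4 'baca': a→5
  n5 'bacaa': b→6
  n6 'bacaab': ·  [P0 ends]
  n7 'a': ·  [P1 ends]
  n8 'bb': b→9  [P5 ends]
  n9 'bbb': ·  [P2 ends]
  n10 'bc': a→11
  n11 'bca': b→12
  n12 'bcab': ·  [P3 ends]
  n13 'c': c→14
  n14 'cc': c→15
  n15 'ccc': a→16
  n16 'ccca': b→17
  n17 'cccab': ·  [P4 ends]

BFS fail/out derivation:
  n1('b'): parent n0 fail=0; on 'b' 0 → fail=0;  out ∅∪∅=∅
  n7('a'): parent n0 fail=0; on 'a' 0 → fail=0;  out {1}∪∅={1}
  n13('c'): parent n0 fail=0; on 'c' 0 → fail=0;  out ∅∪∅=∅
  n2('ba'): parent n1 fail=0; on 'a' 0 → fail=7;  out ∅∪{1}={1}
  n8('bb'): parent n1 fail=0; on 'b' 0 → fail=1;  out {5}∪∅={5}
  n10('bc'): parent n1 fail=0; on 'c' 0 → fail=13;  out ∅∪∅=∅
  n14('cc'): parent n13 fail=0; on 'c' 0 → fail=13;  out ∅∪∅=∅
  n3('bac'): parent n2 fail=7; on 'c' 7→0 → fail=13;  out ∅∪∅=∅
  n9('bbb'): parent n8 fail=1; on 'b' 1 → fail=8;  out {2}∪{5}={2,5}
  n11('bca'): parent n10 fail=13; on 'a' 13→0 → fail=7;  out ∅∪{1}={1}
  n15('ccc'): parent n14 fail=13; on 'c' 13 → fail=14;  out ∅∪∅=∅
  n4('baca'): parent n3 fail=13; on 'a' 13→0 → fail=7;  out ∅∪{1}={1}
  n12('bcab'): parent n11 fail=7; on 'b' 7→0 → fail=1;  out {3}∪∅={3}
  n16('ccca'): parent n15 fail=14; on 'a' 14→13→0 → fail=7;  out ∅∪{1}={1}
  n5('bacaa'): parent n4 fail=7; on 'a' 7→0 → fail=7;  out ∅∪{1}={1}
  n17('cccab'): parent n16 fail=7; on 'b' 7→0 → fail=1;  out {4}∪∅={4}
  n6('bacaab'): parent n5 fail=7; on 'b' 7→0 → fail=1;  out {0}∪∅={0}

Scan:
pos 0 'a': at 7  ** P1@[0:0]
pos 1 'b': at 1 (via fail)
pos 2 'a': at 2  ** P1@[2:2]
pos 3 'a': at 7 (via fail)  ** P1@[3:3]
pos 4 'b': at 1 (via fail)
pos 5 'b': at 8  ** P5@[4:5]
pos 6 'b': at 9  ** P2@[4:6],P5@[5:6]
pos 7 'a': at 2 (via fail)  ** P1@[7:7]
pos 8 'c': at 3
pos 9 'c': at 14 (via fail)
pos 10 'c': at 15
pos 11 'a': at 16  ** P1@[11:11]
pos 12 'b': at 17  ** P4@[8:12]
pos 13 'b': at 8 (via fail)  ** P5@[12:13]
pos 14 'b': at 9  ** P2@[12:14],P5@[13:14]
pos 15 'b': at 9 (via fail)  ** P2@[13:15],P5@[14:15]
pos 16 'c': at 10 (via fail)
pos 17 'a': at 11  ** P1@[17:17]
pos 18 'b': at 12  ** P3@[15:18]
pos 19 'c': at 10 (via fail)
pos 20 'a': at 11  ** P1@[20:20]
pos 21 'b': at 12  ** P3@[18:21]
pos 22 'c': at 10 (via fail)
pos 23 'b': at 1 (via fail)
pos 24 'b': at 8  ** P5@[23:24]
pos 25 'c': at 10 (via fail)
pos 26 'b': at 1 (via fail)
pos 27 'b': at 8  ** P5@[26:27]
pos 28 'c': at 10 (via fail)
pos 29 'a': at 11  ** P1@[29:29]
pos 30 'c': at 13 (via fail)
pos 31 'c': at 14
pos 32 'b': at 1 (via fail)
pos 33 'a': at 2  ** P1@[33:33]
pos 34 'c': at 3
pos 35 'a': at 4  ** P1@[35:35]
pos 36 'a': at 5  ** P1@[36:36]
pos 37 'b': at 6  ** P0@[32:37]
pos 38 'c': at 10 (via fail)

All matches (sorted): [[0,1],[2,1],[3,1],[5,5],[6,2],[6,5],[7,1],[11,1],[12,4],[13,5],[14,2],[14,5],[15,2],[15,5],[17,1],[18,3],[20,1],[21,3],[24,5],[27,5],[29,1],[33,1],[35,1],[36,1],[37,0]]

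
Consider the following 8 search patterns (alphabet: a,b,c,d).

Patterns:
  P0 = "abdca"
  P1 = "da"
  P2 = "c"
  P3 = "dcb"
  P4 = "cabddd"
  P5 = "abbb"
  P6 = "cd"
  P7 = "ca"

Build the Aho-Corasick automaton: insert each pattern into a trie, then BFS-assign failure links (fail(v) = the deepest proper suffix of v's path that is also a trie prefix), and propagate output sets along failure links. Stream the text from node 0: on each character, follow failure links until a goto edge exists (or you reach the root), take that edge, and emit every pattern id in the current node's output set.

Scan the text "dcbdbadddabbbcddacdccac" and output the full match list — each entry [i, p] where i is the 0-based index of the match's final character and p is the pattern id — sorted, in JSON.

Construct AC machine:
Trie nodes:
  n0 'ε': a→1 c→8 d→6
  n1 'a': b→2
  n2 'ab': b→16 d→3
  n3 'abd': c→4
  n4 'abdc': a→5
  n5 'abdca': ·  ←P0
  n6 'd': a→7 c→9
  n7 'da': ·  ←P1
  n8 'c': a→11 d→18  ←P2
  n9 'dc': b→10
  n10 'dcb': ·  ←P3
  n11 'ca': b→12  ←P7
  n12 'cab': d→13
  n13 'cabd': d→14
  n14 'cabdd': d→15
  n15 'cabddd': ·  ←P4
  n16 'abb': b→17
  n17 'abbb': ·  ←P5
  n18 'cd': ·  ←P6

Failure links (BFS by depth):
  fail(1) 'a': from fail(0)=0 chase 'a': 0 ⇒ 0;  out=∅∪out(0)=∅
  fail(6) 'd': from fail(0)=0 chase 'd': 0 ⇒ 0;  out=∅∪out(0)=∅
  fail(8) 'c': from fail(0)=0 chase 'c': 0 ⇒ 0;  out={2}∪out(0)={2}
  fail(2) 'ab': from fail(1)=0 chase 'b': 0 ⇒ 0;  out=∅∪out(0)=∅
  fail(7) 'da': from fail(6)=0 chase 'a': 0 ⇒ 1;  out={1}∪out(1)={1}
  fail(9) 'dc': from fail(6)=0 chase 'c': 0 ⇒ 8;  out=∅∪out(8)={2}
  fail(11) 'ca': from fail(8)=0 chase 'a': 0 ⇒ 1;  out={7}∪out(1)={7}
  fail(18) 'cd': from fail(8)=0 chase 'd': 0 ⇒ 6;  out={6}∪out(6)={6}
  fail(3) 'abd': from fail(2)=0 chase 'd': 0 ⇒ 6;  out=∅∪out(6)=∅
  fail(10) 'dcb': from fail(9)=8 chase 'b': 8→0 ⇒ 0;  out={3}∪out(0)={3}
  fail(12) 'cab': from fail(11)=1 chase 'b': 1 ⇒ 2;  out=∅∪out(2)=∅
  fail(16) 'abb': from fail(2)=0 chase 'b': 0 ⇒ 0;  out=∅∪out(0)=∅
  fail(4) 'abdc': from fail(3)=6 chase 'c': 6 ⇒ 9;  out=∅∪out(9)={2}
  fail(13) 'cabd': from fail(12)=2 chase 'd': 2 ⇒ 3;  out=∅∪out(3)=∅
  fail(17) 'abbb': from fail(16)=0 chase 'b': 0 ⇒ 0;  out={5}∪out(0)={5}
  fail(5) 'abdca': from fail(4)=9 chase 'a': 9→8 ⇒ 11;  out={0}∪out(11)={0,7}
  fail(14) 'cabdd': from fail(13)=3 chase 'd': 3→6→0 ⇒ 6;  out=∅∪out(6)=∅
  fail(15) 'cabddd': from fail(14)=6 chase 'd': 6→0 ⇒ 6;  out={4}∪out(6)={4}

Run:
i=0 'd': node 0→6
i=1 'c': node 6→9  → match P2@[1:1]
i=2 'b': node 9→10  → match P3@[0:2]
i=3 'd': node 10→6 ·f
i=4 'b': node 6→0 ·f
i=5 'a': node 0→1
i=6 'd': node 1→6 ·f
i=7 'd': node 6→6 ·f
i=8 'd': node 6→6 ·f
i=9 'a': node 6→7  → match P1@[8:9]
i=10 'b': node 7→2 ·f
i=11 'b': node 2→16
i=12 'b': node 16→17  → match P5@[9:12]
i=13 'c': node 17→8 ·f  → match P2@[13:13]
i=14 'd': node 8→18  → match P6@[13:14]
i=15 'd': node 18→6 ·f
i=16 'a': node 6→7  → match P1@[15:16]
i=17 'c': node 7→8 ·f  → match P2@[17:17]
i=18 'd': node 8→18  → match P6@[17:18]
i=19 'c': node 18→9 ·f  → match P2@[19:19]
i=20 'c': node 9→8 ·f  → match P2@[20:20]
i=21 'a': node 8→11  → match P7@[20:21]
i=22 'c': node 11→8 ·f  → match P2@[22:22]

Matches: [[1,2],[2,3],[9,1],[12,5],[13,2],[14,6],[16,1],[17,2],[18,6],[19,2],[20,2],[21,7],[22,2]]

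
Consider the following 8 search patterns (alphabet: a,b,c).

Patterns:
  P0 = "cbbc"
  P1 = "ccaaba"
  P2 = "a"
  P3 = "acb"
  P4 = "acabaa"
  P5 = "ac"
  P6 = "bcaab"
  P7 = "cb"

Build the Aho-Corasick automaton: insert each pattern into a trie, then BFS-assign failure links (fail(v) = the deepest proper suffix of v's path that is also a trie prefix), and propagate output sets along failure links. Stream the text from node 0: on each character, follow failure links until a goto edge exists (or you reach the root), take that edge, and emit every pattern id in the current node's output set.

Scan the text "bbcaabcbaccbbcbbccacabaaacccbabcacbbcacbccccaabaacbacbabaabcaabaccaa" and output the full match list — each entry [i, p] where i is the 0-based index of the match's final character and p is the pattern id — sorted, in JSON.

Construct AC machine:
Trie (insert patterns):
  0='ε' goto a→10 b→17 c→1
  1='c' goto b→2 c→5
  2='cb' goto b→3  ←P7
  3='cbb' goto c→4
  4='cbbc' goto ·  ←P0
  5='cc' goto a→6
  6='cca' goto a→7
  7='ccaa' goto b→8
  8='ccaab' goto a→9
  9='ccaaba' goto ·  ←P1
  10='a' goto c→11  ←P2
  11='ac' goto a→13 b→12  ←P5
  12='acb' goto ·  ←P3
  13='aca' goto b→14
  14='acab' goto a→15
  15='acaba' goto a→16
  16='acabaa' goto ·  ←P4
  17='b' goto c→18
  18='bc' goto a→19
  19='bca' goto a→20
  20='bcaa' goto b→21
  21='bcaab' goto ·  ←P6

BFS fail/out derivation:
  fail(1) 'c': from fail(0)=0 chase 'c': 0 ⇒ 0;  out=∅∪out(0)=∅
  fail(10) 'a': from fail(0)=0 chase 'a': 0 ⇒ 0;  out={2}∪out(0)={2}
  fail(17) 'b': from fail(0)=0 chase 'b': 0 ⇒ 0;  out=∅∪out(0)=∅
  fail(2) 'cb': from fail(1)=0 chase 'b': 0 ⇒ 17;  out={7}∪out(17)={7}
  fail(5) 'cc': from fail(1)=0 chase 'c': 0 ⇒ 1;  out=∅∪out(1)=∅
  fail(11) 'ac': from fail(10)=0 chase 'c': 0 ⇒ 1;  out={5}∪out(1)={5}
  fail(18) 'bc': from fail(17)=0 chase 'c': 0 ⇒ 1;  out=∅∪out(1)=∅
  fail(3) 'cbb': from fail(2)=17 chase 'b': 17→0 ⇒ 17;  out=∅∪out(17)=∅
  fail(6) 'cca': from fail(5)=1 chase 'a': 1→0 ⇒ 10;  out=∅∪out(10)={2}
  fail(12) 'acb': from fail(11)=1 chase 'b': 1 ⇒ 2;  out={3}∪out(2)={3,7}
  fail(13) 'aca': from fail(11)=1 chase 'a': 1→0 ⇒ 10;  out=∅∪out(10)={2}
  fail(19) 'bca': from fail(18)=1 chase 'a': 1→0 ⇒ 10;  out=∅∪out(10)={2}
  fail(4) 'cbbc': from fail(3)=17 chase 'c': 17 ⇒ 18;  out={0}∪out(18)={0}
  fail(7) 'ccaa': from fail(6)=10 chase 'a': 10→0 ⇒ 10;  out=∅∪out(10)={2}
  fail(14) 'acab': from fail(13)=10 chase 'b': 10→0 ⇒ 17;  out=∅∪out(17)=∅
  fail(20) 'bcaa': from fail(19)=10 chase 'a': 10→0 ⇒ 10;  out=∅∪out(10)={2}
  fail(8) 'ccaab': from fail(7)=10 chase 'b': 10→0 ⇒ 17;  out=∅∪out(17)=∅
  fail(15) 'acaba': from fail(14)=17 chase 'a': 17→0 ⇒ 10;  out=∅∪out(10)={2}
  fail(21) 'bcaab': from fail(20)=10 chase 'b': 10→0 ⇒ 17;  out={6}∪out(17)={6}
  fail(9) 'ccaaba': from fail(8)=17 chase 'a': 17→0 ⇒ 10;  out={1}∪out(10)={1,2}
  fail(16) 'acabaa': from fail(15)=10 chase 'a': 10→0 ⇒ 10;  out={4}∪out(10)={2,4}

Text stream:
i=0 'b': node 0→17
i=1 'b': node 17→17 (fail-walked)
i=2 'c': node 17→18
i=3 'a': node 18→19  emit P2@[3:3]
i=4 'a': node 19→20  emit P2@[4:4]
i=5 'b': node 20→21  emit P6@[1:5]
i=6 'c': node 21→18 (fail-walked)
i=7 'b': node 18→2 (fail-walked)  emit P7@[6:7]
i=8 'a': node 2→10 (fail-walked)  emit P2@[8:8]
i=9 'c': node 10→11  emit P5@[8:9]
i=10 'c': node 11→5 (fail-walked)
i=11 'b': node 5→2 (fail-walked)  emit P7@[10:11]
i=12 'b': node 2→3
i=13 'c': node 3→4  emit P0@[10:13]
i=14 'b': node 4→2 (fail-walked)  emit P7@[13:14]
i=15 'b': node 2→3
i=16 'c': node 3→4  emit P0@[13:16]
i=17 'c': node 4→5 (fail-walked)
i=18 'a': node 5→6  emit P2@[18:18]
i=19 'c': node 6→11 (fail-walked)  emit P5@[18:19]
i=20 'a': node 11→13  emit P2@[20:20]
i=21 'b': node 13→14
i=22 'a': node 14→15  emit P2@[22:22]
i=23 'a': node 15→16  emit P2@[23:23],P4@[18:23]
i=24 'a': node 16→10 (fail-walked)  emit P2@[24:24]
i=25 'c': node 10→11  emit P5@[24:25]
i=26 'c': node 11→5 (fail-walked)
i=27 'c': node 5→5 (fail-walked)
i=28 'b': node 5→2 (fail-walked)  emit P7@[27:28]
i=29 'a': node 2→10 (fail-walked)  emit P2@[29:29]
i=30 'b': node 10→17 (fail-walked)
i=31 'c': node 17→18
i=32 'a': node 18→19  emit P2@[32:32]
i=33 'c': node 19→11 (fail-walked)  emit P5@[32:33]
i=34 'b': node 11→12  emit P3@[32:34],P7@[33:34]
i=35 'b': node 12→3 (fail-walked)
i=36 'c': node 3→4  emit P0@[33:36]
i=37 'a': node 4→19 (fail-walked)  emit P2@[37:37]
i=38 'c': node 19→11 (fail-walked)  emit P5@[37:38]
i=39 'b': node 11→12  emit P3@[37:39],P7@[38:39]
i=40 'c': node 12→18 (fail-walked)
i=41 'c': node 18→5 (fail-walked)
i=42 'c': node 5→5 (fail-walked)
i=43 'c': node 5→5 (fail-walked)
i=44 'a': node 5→6  emit P2@[44:44]
i=45 'a': node 6→7  emit P2@[45:45]
i=46 'b': node 7→8
i=47 'a': node 8→9  emit P1@[42:47],P2@[47:47]
i=48 'a': node 9→10 (fail-walked)  emit P2@[48:48]
i=49 'c': node 10→11  emit P5@[48:49]
i=50 'b': node 11→12  emit P3@[48:50],P7@[49:50]
i=51 'a': node 12→10 (fail-walked)  emit P2@[51:51]
i=52 'c': node 10→11  emit P5@[51:52]
i=53 'b': node 11→12  emit P3@[51:53],P7@[52:53]
i=54 'a': node 12→10 (fail-walked)  emit P2@[54:54]
i=55 'b': node 10→17 (fail-walked)
i=56 'a': node 17→10 (fail-walked)  emit P2@[56:56]
i=57 'a': node 10→10 (fail-walked)  emit P2@[57:57]
i=58 'b': node 10→17 (fail-walked)
i=59 'c': node 17→18
i=60 'a': node 18→19  emit P2@[60:60]
i=61 'a': node 19→20  emit P2@[61:61]
i=62 'b': node 20→21  emit P6@[58:62]
i=63 'a': node 21→10 (fail-walked)  emit P2@[63:63]
i=64 'c': node 10→11  emit P5@[63:64]
i=65 'c': node 11→5 (fail-walked)
i=66 'a': node 5→6  emit P2@[66:66]
i=67 'a': node 6→7  emit P2@[67:67]

Result: [[3,2],[4,2],[5,6],[7,7],[8,2],[9,5],[11,7],[13,0],[14,7],[16,0],[18,2],[19,5],[20,2],[22,2],[23,2],[23,4],[24,2],[25,5],[28,7],[29,2],[32,2],[33,5],[34,3],[34,7],[36,0],[37,2],[38,5],[39,3],[39,7],[44,2],[45,2],[47,1],[47,2],[48,2],[49,5],[50,3],[50,7],[51,2],[52,5],[53,3],[53,7],[54,2],[56,2],[57,2],[60,2],[61,2],[62,6],[63,2],[64,5],[66,2],[67,2]]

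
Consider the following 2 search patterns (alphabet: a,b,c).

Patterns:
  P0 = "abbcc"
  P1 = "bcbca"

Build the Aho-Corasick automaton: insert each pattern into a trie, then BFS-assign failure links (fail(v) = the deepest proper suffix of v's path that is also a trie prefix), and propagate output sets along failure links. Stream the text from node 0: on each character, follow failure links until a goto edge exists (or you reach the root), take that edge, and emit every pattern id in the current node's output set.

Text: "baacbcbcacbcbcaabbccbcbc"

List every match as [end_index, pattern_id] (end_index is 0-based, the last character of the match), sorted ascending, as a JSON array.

Construct AC machine:
Trie nodes:
  n0 'ε': a→1 b→6
  n1 'a': b→2
  n2 'ab': b→3
  n3 'abb': c→4
  n4 'abbc': c→5
  n5 'abbcc': ·  [P0 ends]
  n6 'b': c→7
  n7 'bc': b→8
  n8 'bcb': c→9
  n9 'bcbc': a→10
  n10 'bcbca': ·  [P1 ends]

BFS fail/out derivation:
  fail(1) 'a': from fail(0)=0 chase 'a': 0 ⇒ 0;  out=∅∪out(0)=∅
  fail(6) 'b': from fail(0)=0 chase 'b': 0 ⇒ 0;  out=∅∪out(0)=∅
  fail(2) 'ab': from fail(1)=0 chase 'b': 0 ⇒ 6;  out=∅∪out(6)=∅
  fail(7) 'bc': from fail(6)=0 chase 'c': 0 ⇒ 0;  out=∅∪out(0)=∅
  fail(3) 'abb': from fail(2)=6 chase 'b': 6→0 ⇒ 6;  out=∅∪out(6)=∅
  fail(8) 'bcb': from fail(7)=0 chase 'b': 0 ⇒ 6;  out=∅∪out(6)=∅
  fail(4) 'abbc': from fail(3)=6 chase 'c': 6 ⇒ 7;  out=∅∪out(7)=∅
  fail(9) 'bcbc': from fail(8)=6 chase 'c': 6 ⇒ 7;  out=∅∪out(7)=∅
  fail(5) 'abbcc': from fail(4)=7 chase 'c': 7→0 ⇒ 0;  out={0}∪out(0)={0}
  fail(10) 'bcbca': from fail(9)=7 chase 'a': 7→0 ⇒ 1;  out={1}∪out(1)={1}

Run:
pos 0 'b': at 6
pos 1 'a': at 1 (via fail)
pos 2 'a': at 1 (via fail)
pos 3 'c': at 0 (via fail)
pos 4 'b': at 6
pos 5 'c': at 7
pos 6 'b': at 8
pos 7 'c': at 9
pos 8 'a': at 10  → match P1@[4:8]
pos 9 'c': at 0 (via fail)
pos 10 'b': at 6
pos 11 'c': at 7
pos 12 'b': at 8
pos 13 'c': at 9
pos 14 'a': at 10  → match P1@[10:14]
pos 15 'a': at 1 (via fail)
pos 16 'b': at 2
pos 17 'b': at 3
pos 18 'c': at 4
pos 19 'c': at 5  → match P0@[15:19]
pos 20 'b': at 6 (via fail)
pos 21 'c': at 7
pos 22 'b': at 8
pos 23 'c': at 9

Matches: [[8,1],[14,1],[19,0]]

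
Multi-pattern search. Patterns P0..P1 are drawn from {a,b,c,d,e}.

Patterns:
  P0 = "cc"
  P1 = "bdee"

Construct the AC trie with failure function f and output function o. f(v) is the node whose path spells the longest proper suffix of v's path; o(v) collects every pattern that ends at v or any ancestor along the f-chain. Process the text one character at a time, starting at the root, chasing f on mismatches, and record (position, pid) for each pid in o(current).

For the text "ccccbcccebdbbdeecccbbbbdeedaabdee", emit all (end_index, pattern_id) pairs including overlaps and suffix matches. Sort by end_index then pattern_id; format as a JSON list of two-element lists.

Build:
Trie (insert patterns):
  n0 'ε': b→3 c→1
  n1 'c': c→2
  n2 'cc': ·  ←P0
  n3 'b': d→4
  n4 'bd': e→5
  n5 'bde': e→6
  n6 'bdee': ·  ←P1

BFS fail/out derivation:
  n1('c'): parent n0 fail=0; on 'c' 0 → fail=0;  out ∅∪∅=∅
  n3('b'): parent n0 fail=0; on 'b' 0 → fail=0;  out ∅∪∅=∅
  n2('cc'): parent n1 fail=0; on 'c' 0 → fail=1;  out {0}∪∅={0}
  n4('bd'): parent n3 fail=0; on 'd' 0 → fail=0;  out ∅∪∅=∅
  n5('bde'): parent n4 fail=0; on 'e' 0 → fail=0;  out ∅∪∅=∅
  n6('bdee'): parent n5 fail=0; on 'e' 0 → fail=0;  out {1}∪∅={1}

Run:
pos 0 'c': at 1
pos 1 'c': at 2  → match P0@[0:1]
pos 2 'c': at 2 ·f  → match P0@[1:2]
pos 3 'c': at 2 ·f  → match P0@[2:3]
pos 4 'b': at 3 ·f
pos 5 'c': at 1 ·f
pos 6 'c': at 2  → match P0@[5:6]
pos 7 'c': at 2 ·f  → match P0@[6:7]
pos 8 'e': at 0 ·f
pos 9 'b': at 3
pos 10 'd': at 4
pos 11 'b': at 3 ·f
pos 12 'b': at 3 ·f
pos 13 'd': at 4
pos 14 'e': at 5
pos 15 'e': at 6  → match P1@[12:15]
pos 16 'c': at 1 ·f
pos 17 'c': at 2  → match P0@[16:17]
pos 18 'c': at 2 ·f  → match P0@[17:18]
pos 19 'b': at 3 ·f
pos 20 'b': at 3 ·f
pos 21 'b': at 3 ·f
pos 22 'b': at 3 ·f
pos 23 'd': at 4
pos 24 'e': at 5
pos 25 'e': at 6  → match P1@[22:25]
pos 26 'd': at 0 ·f
pos 27 'a': at 0
pos 28 'a': at 0
pos 29 'b': at 3
pos 30 'd': at 4
pos 31 'e': at 5
pos 32 'e': at 6  → match P1@[29:32]

All matches (sorted): [[1,0],[2,0],[3,0],[6,0],[7,0],[15,1],[17,0],[18,0],[25,1],[32,1]]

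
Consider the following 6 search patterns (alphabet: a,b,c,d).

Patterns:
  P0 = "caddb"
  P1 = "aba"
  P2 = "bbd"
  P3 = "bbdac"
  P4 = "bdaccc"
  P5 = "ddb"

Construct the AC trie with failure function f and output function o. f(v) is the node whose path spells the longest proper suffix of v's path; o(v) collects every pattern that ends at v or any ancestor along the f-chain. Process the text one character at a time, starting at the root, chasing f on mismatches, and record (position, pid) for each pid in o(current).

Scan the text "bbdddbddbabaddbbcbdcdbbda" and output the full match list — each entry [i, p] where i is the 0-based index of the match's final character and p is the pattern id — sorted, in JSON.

Build automaton:
Trie (insert patterns):
  0='ε' goto a→6 b→9 c→1 d→19
  1='c' goto a→2
  2='ca' goto d→3
  3='cad' goto d→4
  4='cadd' goto b→5
  5='caddb' goto ·  [P0 ends]
  6='a' goto b→7
  7='ab' goto a→8
  8='aba' goto ·  [P1 ends]
  9='b' goto b→10 d→14
  10='bb' goto d→11
  11='bbd' goto a→12  [P2 ends]
  12='bbda' goto c→13
  13='bbdac' goto ·  [P3 ends]
  14='bd' goto a→15
  15='bda' goto c→16
  16='bdac' goto c→17
  17='bdacc' goto c→18
  18='bdaccc' goto ·  [P4 ends]
  19='d' goto d→20
  20='dd' goto b→21
  21='ddb' goto ·  [P5 ends]

Failure links (BFS by depth):
  n1('c'): parent n0 fail=0; on 'c' 0 → fail=0;  out ∅∪∅=∅
  n6('a'): parent n0 fail=0; on 'a' 0 → fail=0;  out ∅∪∅=∅
  n9('b'): parent n0 fail=0; on 'b' 0 → fail=0;  out ∅∪∅=∅
  n19('d'): parent n0 fail=0; on 'd' 0 → fail=0;  out ∅∪∅=∅
  n2('ca'): parent n1 fail=0; on 'a' 0 → fail=6;  out ∅∪∅=∅
  n7('ab'): parent n6 fail=0; on 'b' 0 → fail=9;  out ∅∪∅=∅
  n10('bb'): parent n9 fail=0; on 'b' 0 → fail=9;  out ∅∪∅=∅
  n14('bd'): parent n9 fail=0; on 'd' 0 → fail=19;  out ∅∪∅=∅
  n20('dd'): parent n19 fail=0; on 'd' 0 → fail=19;  out ∅∪∅=∅
  n3('cad'): parent n2 fail=6; on 'd' 6→0 → fail=19;  out ∅∪∅=∅
  n8('aba'): parent n7 fail=9; on 'a' 9→0 → fail=6;  out {1}∪∅={1}
  n11('bbd'): parent n10 fail=9; on 'd' 9 → fail=14;  out {2}∪∅={2}
  n15('bda'): parent n14 fail=19; on 'a' 19→0 → fail=6;  out ∅∪∅=∅
  n21('ddb'): parent n20 fail=19; on 'b' 19→0 → fail=9;  out {5}∪∅={5}
  n4('cadd'): parent n3 fail=19; on 'd' 19 → fail=20;  out ∅∪∅=∅
  n12('bbda'): parent n11 fail=14; on 'a' 14 → fail=15;  out ∅∪∅=∅
  n16('bdac'): parent n15 fail=6; on 'c' 6→0 → fail=1;  out ∅∪∅=∅
  n5('caddb'): parent n4 fail=20; on 'b' 20 → fail=21;  out {0}∪{5}={0,5}
  n13('bbdac'): parent n12 fail=15; on 'c' 15 → fail=16;  out {3}∪∅={3}
  n17('bdacc'): parent n16 fail=1; on 'c' 1→0 → fail=1;  out ∅∪∅=∅
  n18('bdaccc'): parent n17 fail=1; on 'c' 1→0 → fail=1;  out {4}∪∅={4}

Run:
[0] read 'b'  n0⇒n9
[1] read 'b'  n9⇒n10
[2] read 'd'  n10⇒n11  → match P2@[0:2]
[3] read 'd'  n11⇒n20 (via fail)
[4] read 'd'  n20⇒n20 (via fail)
[5] read 'b'  n20⇒n21  → match P5@[3:5]
[6] read 'd'  n21⇒n14 (via fail)
[7] read 'd'  n14⇒n20 (via fail)
[8] read 'b'  n20⇒n21  → match P5@[6:8]
[9] read 'a'  n21⇒n6 (via fail)
[10] read 'b'  n6⇒n7
[11] read 'a'  n7⇒n8  → match P1@[9:11]
[12] read 'd'  n8⇒n19 (via fail)
[13] read 'd'  n19⇒n20
[14] read 'b'  n20⇒n21  → match P5@[12:14]
[15] read 'b'  n21⇒n10 (via fail)
[16] read 'c'  n10⇒n1 (via fail)
[17] read 'b'  n1⇒n9 (via fail)
[18] read 'd'  n9⇒n14
[19] read 'c'  n14⇒n1 (via fail)
[20] read 'd'  n1⇒n19 (via fail)
[21] read 'b'  n19⇒n9 (via fail)
[22] read 'b'  n9⇒n10
[23] read 'd'  n10⇒n11  → match P2@[21:23]
[24] read 'a'  n11⇒n12

All matches (sorted): [[2,2],[5,5],[8,5],[11,1],[14,5],[23,2]]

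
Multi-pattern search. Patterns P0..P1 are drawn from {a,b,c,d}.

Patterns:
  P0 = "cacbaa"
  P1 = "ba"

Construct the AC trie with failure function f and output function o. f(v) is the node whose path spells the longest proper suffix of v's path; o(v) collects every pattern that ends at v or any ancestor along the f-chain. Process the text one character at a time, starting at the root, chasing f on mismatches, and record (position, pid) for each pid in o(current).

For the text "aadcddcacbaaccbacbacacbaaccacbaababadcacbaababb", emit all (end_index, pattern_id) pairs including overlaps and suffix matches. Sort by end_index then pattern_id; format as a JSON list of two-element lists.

Build:
Trie nodes:
  n0 'ε': b→7 c→1
  n1 'c': a→2
  n2 'ca': c→3
  n3 'cac': b→4
  n4 'cacb': a→5
  n5 'cacba': a→6
  n6 'cacbaa': ·  ←P0
  n7 'b': a→8
  n8 'ba': ·  ←P1

Failure links (BFS by depth):
  fail(1) 'c': from fail(0)=0 chase 'c': 0 ⇒ 0;  out=∅∪out(0)=∅
  fail(7) 'b': from fail(0)=0 chase 'b': 0 ⇒ 0;  out=∅∪out(0)=∅
  fail(2) 'ca': from fail(1)=0 chase 'a': 0 ⇒ 0;  out=∅∪out(0)=∅
  fail(8) 'ba': from fail(7)=0 chase 'a': 0 ⇒ 0;  out={1}∪out(0)={1}
  fail(3) 'cac': from fail(2)=0 chase 'c': 0 ⇒ 1;  out=∅∪out(1)=∅
  fail(4) 'cacb': from fail(3)=1 chase 'b': 1→0 ⇒ 7;  out=∅∪out(7)=∅
  fail(5) 'cacba': from fail(4)=7 chase 'a': 7 ⇒ 8;  out=∅∪out(8)={1}
  fail(6) 'cacbaa': from fail(5)=8 chase 'a': 8→0 ⇒ 0;  out={0}∪out(0)={0}

Text stream:
pos 0 'a': at 0
pos 1 'a': at 0
pos 2 'd': at 0
pos 3 'c': at 1
pos 4 'd': at 0 ·f
pos 5 'd': at 0
pos 6 'c': at 1
pos 7 'a': at 2
pos 8 'c': at 3
pos 9 'b': at 4
pos 10 'a': at 5  → match P1@[9:10]
pos 11 'a': at 6  → match P0@[6:11]
pos 12 'c': at 1 ·f
pos 13 'c': at 1 ·f
pos 14 'b': at 7 ·f
pos 15 'a': at 8  → match P1@[14:15]
pos 16 'c': at 1 ·f
pos 17 'b': at 7 ·f
pos 18 'a': at 8  → match P1@[17:18]
pos 19 'c': at 1 ·f
pos 20 'a': at 2
pos 21 'c': at 3
pos 22 'b': at 4
pos 23 'a': at 5  → match P1@[22:23]
pos 24 'a': at 6  → match P0@[19:24]
pos 25 'c': at 1 ·f
pos 26 'c': at 1 ·f
pos 27 'a': at 2
pos 28 'c': at 3
pos 29 'b': at 4
pos 30 'a': at 5  → match P1@[29:30]
pos 31 'a': at 6  → match P0@[26:31]
pos 32 'b': at 7 ·f
pos 33 'a': at 8  → match P1@[32:33]
pos 34 'b': at 7 ·f
pos 35 'a': at 8  → match P1@[34:35]
pos 36 'd': at 0 ·f
pos 37 'c': at 1
pos 38 'a': at 2
pos 39 'c': at 3
pos 40 'b': at 4
pos 41 'a': at 5  → match P1@[40:41]
pos 42 'a': at 6  → match P0@[37:42]
pos 43 'b': at 7 ·f
pos 44 'a': at 8  → match P1@[43:44]
pos 45 'b': at 7 ·f
pos 46 'b': at 7 ·f

All matches (sorted): [[10,1],[11,0],[15,1],[18,1],[23,1],[24,0],[30,1],[31,0],[33,1],[35,1],[41,1],[42,0],[44,1]]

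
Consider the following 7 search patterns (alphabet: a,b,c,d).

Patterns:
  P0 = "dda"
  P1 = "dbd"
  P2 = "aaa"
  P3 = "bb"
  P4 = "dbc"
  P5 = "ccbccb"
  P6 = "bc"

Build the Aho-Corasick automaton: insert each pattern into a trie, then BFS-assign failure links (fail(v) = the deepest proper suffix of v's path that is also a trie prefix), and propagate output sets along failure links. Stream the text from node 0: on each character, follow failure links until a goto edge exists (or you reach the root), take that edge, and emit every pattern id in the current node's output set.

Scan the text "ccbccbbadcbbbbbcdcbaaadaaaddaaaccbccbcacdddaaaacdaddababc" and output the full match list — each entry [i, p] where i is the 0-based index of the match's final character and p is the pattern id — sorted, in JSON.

Build automaton:
Trie nodes:
  n0 'ε': a→6 b→9 c→12 d→1
  n1 'd': b→4 d→2
  n2 'dd': a→3
  n3 'dda': ·  [P0 ends]
  n4 'db': c→11 d→5
  n5 'dbd': ·  [P1 ends]
  n6 'a': a→7
  n7 'aa': a→8
  n8 'aaa': ·  [P2 ends]
  n9 'b': b→10 c→18
  n10 'bb': ·  [P3 ends]
  n11 'dbc': ·  [P4 ends]
  n12 'c': c→13
  n13 'cc': b→14
  n14 'ccb': c→15
  n15 'ccbc': c→16
  n16 'ccbcc': b→17
  n17 'ccbccb': ·  [P5 ends]
  n18 'bc': ·  [P6 ends]

BFS fail/out derivation:
  n1('d'): parent n0 fail=0; on 'd' 0 → fail=0;  out ∅∪∅=∅
  n6('a'): parent n0 fail=0; on 'a' 0 → fail=0;  out ∅∪∅=∅
  n9('b'): parent n0 fail=0; on 'b' 0 → fail=0;  out ∅∪∅=∅
  n12('c'): parent n0 fail=0; on 'c' 0 → fail=0;  out ∅∪∅=∅
  n2('dd'): parent n1 fail=0; on 'd' 0 → fail=1;  out ∅∪∅=∅
  n4('db'): parent n1 fail=0; on 'b' 0 → fail=9;  out ∅∪∅=∅
  n7('aa'): parent n6 fail=0; on 'a' 0 → fail=6;  out ∅∪∅=∅
  n10('bb'): parent n9 fail=0; on 'b' 0 → fail=9;  out {3}∪∅={3}
  n13('cc'): parent n12 fail=0; on 'c' 0 → fail=12;  out ∅∪∅=∅
  n18('bc'): parent n9 fail=0; on 'c' 0 → fail=12;  out {6}∪∅={6}
  n3('dda'): parent n2 fail=1; on 'a' 1→0 → fail=6;  out {0}∪∅={0}
  n5('dbd'): parent n4 fail=9; on 'd' 9→0 → fail=1;  out {1}∪∅={1}
  n8('aaa'): parent n7 fail=6; on 'a' 6 → fail=7;  out {2}∪∅={2}
  n11('dbc'): parent n4 fail=9; on 'c' 9 → fail=18;  out {4}∪{6}={4,6}
  n14('ccb'): parent n13 fail=12; on 'b' 12→0 → fail=9;  out ∅∪∅=∅
  n15('ccbc'): parent n14 fail=9; on 'c' 9 → fail=18;  out ∅∪{6}={6}
  n16('ccbcc'): parent n15 fail=18; on 'c' 18→12 → fail=13;  out ∅∪∅=∅
  n17('ccbccb'): parent n16 fail=13; on 'b' 13 → fail=14;  out {5}∪∅={5}

Text stream:
i=0 'c': node 0→12
i=1 'c': node 12→13
i=2 'b': node 13→14
i=3 'c': node 14→15  emit P6@[2:3]
i=4 'c': node 15→16
i=5 'b': node 16→17  emit P5@[0:5]
i=6 'b': node 17→10 ·f  emit P3@[5:6]
i=7 'a': node 10→6 ·f
i=8 'd': node 6→1 ·f
i=9 'c': node 1→12 ·f
i=10 'b': node 12→9 ·f
i=11 'b': node 9→10  emit P3@[10:11]
i=12 'b': node 10→10 ·f  emit P3@[11:12]
i=13 'b': node 10→10 ·f  emit P3@[12:13]
i=14 'b': node 10→10 ·f  emit P3@[13:14]
i=15 'c': node 10→18 ·f  emit P6@[14:15]
i=16 'd': node 18→1 ·f
i=17 'c': node 1→12 ·f
i=18 'b': node 12→9 ·f
i=19 'a': node 9→6 ·f
i=20 'a': node 6→7
i=21 'a': node 7→8  emit P2@[19:21]
i=22 'd': node 8→1 ·f
i=23 'a': node 1→6 ·f
i=24 'a': node 6→7
i=25 'a': node 7→8  emit P2@[23:25]
i=26 'd': node 8→1 ·f
i=27 'd': node 1→2
i=28 'a': node 2→3  emit P0@[26:28]
i=29 'a': node 3→7 ·f
i=30 'a': node 7→8  emit P2@[28:30]
i=31 'c': node 8→12 ·f
i=32 'c': node 12→13
i=33 'b': node 13→14
i=34 'c': node 14→15  emit P6@[33:34]
i=35 'c': node 15→16
i=36 'b': node 16→17  emit P5@[31:36]
i=37 'c': node 17→15 ·f  emit P6@[36:37]
i=38 'a': node 15→6 ·f
i=39 'c': node 6→12 ·f
i=40 'd': node 12→1 ·f
i=41 'd': node 1→2
i=42 'd': node 2→2 ·f
i=43 'a': node 2→3  emit P0@[41:43]
i=44 'a': node 3→7 ·f
i=45 'a': node 7→8  emit P2@[43:45]
i=46 'a': node 8→8 ·f  emit P2@[44:46]
i=47 'c': node 8→12 ·f
i=48 'd': node 12→1 ·f
i=49 'a': node 1→6 ·f
i=50 'd': node 6→1 ·f
i=51 'd': node 1→2
i=52 'a': node 2→3  emit P0@[50:52]
i=53 'b': node 3→9 ·f
i=54 'a': node 9→6 ·f
i=55 'b': node 6→9 ·f
i=56 'c': node 9→18  emit P6@[55:56]

Matches: [[3,6],[5,5],[6,3],[11,3],[12,3],[13,3],[14,3],[15,6],[21,2],[25,2],[28,0],[30,2],[34,6],[36,5],[37,6],[43,0],[45,2],[46,2],[52,0],[56,6]]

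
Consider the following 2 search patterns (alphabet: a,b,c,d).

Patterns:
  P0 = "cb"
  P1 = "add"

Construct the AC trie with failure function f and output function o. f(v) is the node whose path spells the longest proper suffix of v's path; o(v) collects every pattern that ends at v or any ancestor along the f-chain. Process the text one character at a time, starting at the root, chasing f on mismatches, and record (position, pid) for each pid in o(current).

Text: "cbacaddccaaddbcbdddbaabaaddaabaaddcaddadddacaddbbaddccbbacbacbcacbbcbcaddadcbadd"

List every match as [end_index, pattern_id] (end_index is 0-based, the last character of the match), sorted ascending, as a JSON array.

Construct AC machine:
Trie (insert patterns):
  0='ε' goto a→3 c→1
  1='c' goto b→2
  2='cb' goto ·  ←P0
  3='a' goto d→4
  4='ad' goto d→5
  5='add' goto ·  ←P1

Failure links (BFS by depth):
  fail(1) 'c': from fail(0)=0 chase 'c': 0 ⇒ 0;  out=∅∪out(0)=∅
  fail(3) 'a': from fail(0)=0 chase 'a': 0 ⇒ 0;  out=∅∪out(0)=∅
  fail(2) 'cb': from fail(1)=0 chase 'b': 0 ⇒ 0;  out={0}∪out(0)={0}
  fail(4) 'ad': from fail(3)=0 chase 'd': 0 ⇒ 0;  out=∅∪out(0)=∅
  fail(5) 'add': from fail(4)=0 chase 'd': 0 ⇒ 0;  out={1}∪out(0)={1}

Scan:
i=0 'c': node 0→1
i=1 'b': node 1→2  ** P0@[0:1]
i=2 'a': node 2→3 ·f
i=3 'c': node 3→1 ·f
i=4 'a': node 1→3 ·f
i=5 'd': node 3→4
i=6 'd': node 4→5  ** P1@[4:6]
i=7 'c': node 5→1 ·f
i=8 'c': node 1→1 ·f
i=9 'a': node 1→3 ·f
i=10 'a': node 3→3 ·f
i=11 'd': node 3→4
i=12 'd': node 4→5  ** P1@[10:12]
i=13 'b': node 5→0 ·f
i=14 'c': node 0→1
i=15 'b': node 1→2  ** P0@[14:15]
i=16 'd': node 2→0 ·f
i=17 'd': node 0→0
i=18 'd': node 0→0
i=19 'b': node 0→0
i=20 'a': node 0→3
i=21 'a': node 3→3 ·f
i=22 'b': node 3→0 ·f
i=23 'a': node 0→3
i=24 'a': node 3→3 ·f
i=25 'd': node 3→4
i=26 'd': node 4→5  ** P1@[24:26]
i=27 'a': node 5→3 ·f
i=28 'a': node 3→3 ·f
i=29 'b': node 3→0 ·f
i=30 'a': node 0→3
i=31 'a': node 3→3 ·f
i=32 'd': node 3→4
i=33 'd': node 4→5  ** P1@[31:33]
i=34 'c': node 5→1 ·f
i=35 'a': node 1→3 ·f
i=36 'd': node 3→4
i=37 'd': node 4→5  ** P1@[35:37]
i=38 'a': node 5→3 ·f
i=39 'd': node 3→4
i=40 'd': node 4→5  ** P1@[38:40]
i=41 'd': node 5→0 ·f
i=42 'a': node 0→3
i=43 'c': node 3→1 ·f
i=44 'a': node 1→3 ·f
i=45 'd': node 3→4
i=46 'd': node 4→5  ** P1@[44:46]
i=47 'b': node 5→0 ·f
i=48 'b': node 0→0
i=49 'a': node 0→3
i=50 'd': node 3→4
i=51 'd': node 4→5  ** P1@[49:51]
i=52 'c': node 5→1 ·f
i=53 'c': node 1→1 ·f
i=54 'b': node 1→2  ** P0@[53:54]
i=55 'b': node 2→0 ·f
i=56 'a': node 0→3
i=57 'c': node 3→1 ·f
i=58 'b': node 1→2  ** P0@[57:58]
i=59 'a': node 2→3 ·f
i=60 'c': node 3→1 ·f
i=61 'b': node 1→2  ** P0@[60:61]
i=62 'c': node 2→1 ·f
i=63 'a': node 1→3 ·f
i=64 'c': node 3→1 ·f
i=65 'b': node 1→2  ** P0@[64:65]
i=66 'b': node 2→0 ·f
i=67 'c': node 0→1
i=68 'b': node 1→2  ** P0@[67:68]
i=69 'c': node 2→1 ·f
i=70 'a': node 1→3 ·f
i=71 'd': node 3→4
i=72 'd': node 4→5  ** P1@[70:72]
i=73 'a': node 5→3 ·f
i=74 'd': node 3→4
i=75 'c': node 4→1 ·f
i=76 'b': node 1→2  ** P0@[75:76]
i=77 'a': node 2→3 ·f
i=78 'd': node 3→4
i=79 'd': node 4→5  ** P1@[77:79]

Result: [[1,0],[6,1],[12,1],[15,0],[26,1],[33,1],[37,1],[40,1],[46,1],[51,1],[54,0],[58,0],[61,0],[65,0],[68,0],[72,1],[76,0],[79,1]]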